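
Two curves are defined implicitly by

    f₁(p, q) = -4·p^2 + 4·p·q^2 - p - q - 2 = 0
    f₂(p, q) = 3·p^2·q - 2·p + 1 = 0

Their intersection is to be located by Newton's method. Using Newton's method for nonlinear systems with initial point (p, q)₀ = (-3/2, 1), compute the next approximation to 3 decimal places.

At (-3/2, 1): F = (-16.500, 10.750).
Jacobian J = [[-8·p + 4·q^2 - 1, 8·p·q - 1], [6·p·q - 2, 3·p^2]].
At the point, J = [[15.000, -13.000], [-11.000, 6.750]] (det J = -41.750).
Solving J·Δ = −F gives Δ = (0.680, -0.485).
Then the next iterate is (p, q)₁ = (-0.820, 0.515).

(-0.820, 0.515)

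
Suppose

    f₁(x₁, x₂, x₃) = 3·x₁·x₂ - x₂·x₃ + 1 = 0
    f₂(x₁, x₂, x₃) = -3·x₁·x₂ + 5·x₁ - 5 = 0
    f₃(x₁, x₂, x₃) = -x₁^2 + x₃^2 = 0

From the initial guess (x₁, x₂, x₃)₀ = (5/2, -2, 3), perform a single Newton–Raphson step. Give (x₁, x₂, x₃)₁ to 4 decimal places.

At (5/2, -2, 3): F = (-8.0000, 22.5000, 2.7500).
Jacobian J = [[3·x₂, 3·x₁ - x₃, -x₂], [-3·x₂ + 5, -3·x₁, 0], [-2·x₁, 0, 2·x₃]].
At the point, J = [[-6.0000, 4.5000, 2.0000], [11.0000, -7.5000, 0.0000], [-5.0000, 0.0000, 6.0000]] (det J = -102.0000).
Solving J·Δ = −F gives Δ = (-2.0221, 0.0343, -2.1434).
Then the next iterate is (x₁, x₂, x₃)₁ = (0.4779, -1.9657, 0.8566).

(0.4779, -1.9657, 0.8566)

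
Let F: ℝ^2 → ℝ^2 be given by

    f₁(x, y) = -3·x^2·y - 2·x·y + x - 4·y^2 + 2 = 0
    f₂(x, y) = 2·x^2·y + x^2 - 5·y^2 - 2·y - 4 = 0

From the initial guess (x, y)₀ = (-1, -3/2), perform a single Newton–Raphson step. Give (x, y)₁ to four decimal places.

(-0.5021, -0.6828)

At (-1, -3/2): F = (-6.5000, -14.2500).
Jacobian J = [[-6·x·y - 2·y + 1, -3·x^2 - 2·x - 8·y], [4·x·y + 2·x, 2·x^2 - 10·y - 2]].
At the point, J = [[-5.0000, 11.0000], [4.0000, 15.0000]] (det J = -119.0000).
Solving J·Δ = −F gives Δ = (0.4979, 0.8172).
Then the next iterate is (x, y)₁ = (-0.5021, -0.6828).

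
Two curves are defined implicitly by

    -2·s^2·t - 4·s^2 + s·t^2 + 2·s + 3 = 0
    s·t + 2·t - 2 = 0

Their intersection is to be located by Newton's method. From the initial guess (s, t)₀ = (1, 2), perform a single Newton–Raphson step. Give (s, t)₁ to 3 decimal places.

At (1, 2): F = (1.000, 4.000).
Jacobian J = [[-4·s·t - 8·s + t^2 + 2, -2·s^2 + 2·s·t], [t, s + 2]].
At the point, J = [[-10.000, 2.000], [2.000, 3.000]] (det J = -34.000).
Solving J·Δ = −F gives Δ = (-0.147, -1.235).
Then the next iterate is (s, t)₁ = (0.853, 0.765).

(0.853, 0.765)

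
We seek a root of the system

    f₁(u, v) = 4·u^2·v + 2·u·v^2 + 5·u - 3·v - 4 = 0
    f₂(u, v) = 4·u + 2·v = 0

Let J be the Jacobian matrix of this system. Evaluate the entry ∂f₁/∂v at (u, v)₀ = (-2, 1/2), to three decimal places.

9.000

∂f₁/∂v = 4·u^2 + 4·u·v - 3.
At (-2, 1/2) this is 9.000.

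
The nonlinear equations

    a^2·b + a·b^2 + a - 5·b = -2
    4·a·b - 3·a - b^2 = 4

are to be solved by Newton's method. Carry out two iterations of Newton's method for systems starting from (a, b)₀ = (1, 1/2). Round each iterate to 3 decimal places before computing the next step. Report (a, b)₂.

At (1, 1/2): F = (1.250, -5.250).
Jacobian J = [[2·a·b + b^2 + 1, a^2 + 2·a·b - 5], [4·b - 3, 4·a - 2·b]].
At the point, J = [[2.250, -3.000], [-1.000, 3.000]] (det J = 3.750).
Solving J·Δ = −F gives Δ = (3.200, 2.817).
Then the next iterate is (a, b)₁ = (4.200, 3.317).
Round to (4.200, 3.317) and repeat: F = (94.33733, 28.12311), J = [[39.86529, 40.50280], [10.268, 10.166]].
Δ = (-16.965, 14.368), so (a, b)₂ = (-12.765, 17.685).

(-12.765, 17.685)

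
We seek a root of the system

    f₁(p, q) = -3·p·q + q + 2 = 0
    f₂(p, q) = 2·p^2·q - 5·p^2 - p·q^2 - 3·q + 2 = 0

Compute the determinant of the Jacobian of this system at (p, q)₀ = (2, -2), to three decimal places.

-122.000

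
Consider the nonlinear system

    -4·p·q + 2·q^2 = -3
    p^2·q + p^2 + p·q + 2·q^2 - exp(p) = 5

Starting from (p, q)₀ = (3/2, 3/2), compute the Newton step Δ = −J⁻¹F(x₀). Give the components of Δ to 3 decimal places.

(-0.250, -0.181)

At (3/2, 3/2): F = (-1.500, 2.89331).
Jacobian J = [[-4·q, -4·p + 4·q], [2·p·q + 2·p + q - exp(p), p^2 + p + 4·q]].
At the point, J = [[-6.000, 0.000], [4.51831, 9.750]] (det J = -58.500).
Solving J·Δ = −F gives Δ = (-0.250, -0.181).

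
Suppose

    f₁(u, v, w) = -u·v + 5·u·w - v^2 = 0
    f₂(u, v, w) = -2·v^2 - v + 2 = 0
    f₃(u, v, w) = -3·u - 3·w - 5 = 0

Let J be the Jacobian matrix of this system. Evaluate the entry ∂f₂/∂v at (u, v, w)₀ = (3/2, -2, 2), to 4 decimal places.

7.0000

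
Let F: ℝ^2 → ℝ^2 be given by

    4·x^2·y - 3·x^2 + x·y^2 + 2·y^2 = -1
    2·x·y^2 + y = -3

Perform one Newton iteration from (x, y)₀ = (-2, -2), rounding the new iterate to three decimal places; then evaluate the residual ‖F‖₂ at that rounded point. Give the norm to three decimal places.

12.675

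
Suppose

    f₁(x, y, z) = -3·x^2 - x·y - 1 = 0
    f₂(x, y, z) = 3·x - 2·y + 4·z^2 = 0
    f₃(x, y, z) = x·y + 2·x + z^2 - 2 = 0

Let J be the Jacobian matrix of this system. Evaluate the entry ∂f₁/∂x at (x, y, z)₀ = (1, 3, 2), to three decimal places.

∂f₁/∂x = -6·x - y.
At (1, 3, 2) this is -9.000.

-9.000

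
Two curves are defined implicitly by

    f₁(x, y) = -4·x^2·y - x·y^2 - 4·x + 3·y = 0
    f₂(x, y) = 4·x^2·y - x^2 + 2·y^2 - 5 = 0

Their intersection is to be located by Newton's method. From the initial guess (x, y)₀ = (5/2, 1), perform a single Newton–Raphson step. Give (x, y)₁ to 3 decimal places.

(0.702, 1.387)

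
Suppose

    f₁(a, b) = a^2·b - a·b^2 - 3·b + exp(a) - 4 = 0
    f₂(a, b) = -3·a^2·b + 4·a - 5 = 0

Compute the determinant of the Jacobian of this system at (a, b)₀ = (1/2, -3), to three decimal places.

J = [[2·a·b - b^2 + exp(a), a^2 - 2·a·b - 3], [-6·a·b + 4, -3·a^2]].
At the point, J = [[-10.35128, 0.250], [13.000, -0.750]].
det J = 4.513.

4.513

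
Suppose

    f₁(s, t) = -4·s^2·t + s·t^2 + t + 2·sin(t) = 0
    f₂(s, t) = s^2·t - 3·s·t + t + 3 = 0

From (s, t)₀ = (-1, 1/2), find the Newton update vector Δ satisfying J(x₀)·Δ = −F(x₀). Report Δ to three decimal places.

At (-1, 1/2): F = (-0.79115, 5.500).
Jacobian J = [[-8·s·t + t^2, -4·s^2 + 2·s·t + 2·cos(t) + 1], [2·s·t - 3·t, s^2 - 3·s + 1]].
At the point, J = [[4.250, -2.24483], [-2.500, 5.000]] (det J = 15.63791).
Solving J·Δ = −F gives Δ = (-0.537, -1.368).

(-0.537, -1.368)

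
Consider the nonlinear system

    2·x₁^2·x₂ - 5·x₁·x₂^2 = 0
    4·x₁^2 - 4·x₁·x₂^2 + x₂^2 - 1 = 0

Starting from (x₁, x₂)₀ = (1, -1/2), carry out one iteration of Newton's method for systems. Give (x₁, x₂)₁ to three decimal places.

(0.617, -0.356)

At (1, -1/2): F = (-2.250, 2.250).
Jacobian J = [[4·x₁·x₂ - 5·x₂^2, 2·x₁^2 - 10·x₁·x₂], [8·x₁ - 4·x₂^2, -8·x₁·x₂ + 2·x₂]].
At the point, J = [[-3.250, 7.000], [7.000, 3.000]] (det J = -58.750).
Solving J·Δ = −F gives Δ = (-0.383, 0.144).
Then the next iterate is (x₁, x₂)₁ = (0.617, -0.356).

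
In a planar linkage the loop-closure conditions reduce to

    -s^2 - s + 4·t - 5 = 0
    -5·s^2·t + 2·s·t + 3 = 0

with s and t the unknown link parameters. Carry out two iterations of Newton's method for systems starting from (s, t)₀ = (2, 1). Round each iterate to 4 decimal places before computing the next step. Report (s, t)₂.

(0.8312, 1.6285)

At (2, 1): F = (-7.0000, -13.0000).
Jacobian J = [[-2·s - 1, 4], [-10·s·t + 2·t, -5·s^2 + 2·s]].
At the point, J = [[-5.0000, 4.0000], [-18.0000, -16.0000]] (det J = 152.0000).
Solving J·Δ = −F gives Δ = (-1.0789, 0.4013).
Then the next iterate is (s, t)₁ = (0.9211, 1.4013).
Round to (0.9211, 1.4013) and repeat: F = (-1.164325, -0.363016), J = [[-2.8422, 4.0000], [-10.104774, -2.399926]].
Δ = (-0.0899, 0.2272), so (s, t)₂ = (0.8312, 1.6285).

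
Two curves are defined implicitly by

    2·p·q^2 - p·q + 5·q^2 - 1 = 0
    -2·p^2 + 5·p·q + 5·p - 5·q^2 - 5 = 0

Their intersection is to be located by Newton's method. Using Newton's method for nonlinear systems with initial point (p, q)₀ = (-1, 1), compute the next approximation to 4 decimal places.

At (-1, 1): F = (3.0000, -22.0000).
Jacobian J = [[2·q^2 - q, 4·p·q - p + 10·q], [-4·p + 5·q + 5, 5·p - 10·q]].
At the point, J = [[1.0000, 7.0000], [14.0000, -15.0000]] (det J = -113.0000).
Solving J·Δ = −F gives Δ = (0.9646, -0.5664).
Then the next iterate is (p, q)₁ = (-0.0354, 0.4336).

(-0.0354, 0.4336)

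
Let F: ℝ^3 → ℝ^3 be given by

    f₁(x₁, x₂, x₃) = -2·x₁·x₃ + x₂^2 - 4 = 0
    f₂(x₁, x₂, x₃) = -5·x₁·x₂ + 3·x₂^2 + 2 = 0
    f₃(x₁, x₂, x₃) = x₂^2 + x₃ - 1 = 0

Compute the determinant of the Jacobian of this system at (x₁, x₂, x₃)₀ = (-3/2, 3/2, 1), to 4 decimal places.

J = [[-2·x₃, 2·x₂, -2·x₁], [-5·x₂, -5·x₁ + 6·x₂, 0], [0, 2·x₂, 1]].
At the point, J = [[-2.0000, 3.0000, 3.0000], [-7.5000, 16.5000, 0.0000], [0.0000, 3.0000, 1.0000]].
det J = -78.0000.

-78.0000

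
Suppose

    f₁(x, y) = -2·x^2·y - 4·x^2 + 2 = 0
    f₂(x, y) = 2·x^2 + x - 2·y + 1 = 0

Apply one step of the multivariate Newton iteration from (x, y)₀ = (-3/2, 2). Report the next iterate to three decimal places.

At (-3/2, 2): F = (-16.000, 0.000).
Jacobian J = [[-4·x·y - 8·x, -2·x^2], [4·x + 1, -2]].
At the point, J = [[24.000, -4.500], [-5.000, -2.000]] (det J = -70.500).
Solving J·Δ = −F gives Δ = (0.454, -1.135).
Then the next iterate is (x, y)₁ = (-1.046, 0.865).

(-1.046, 0.865)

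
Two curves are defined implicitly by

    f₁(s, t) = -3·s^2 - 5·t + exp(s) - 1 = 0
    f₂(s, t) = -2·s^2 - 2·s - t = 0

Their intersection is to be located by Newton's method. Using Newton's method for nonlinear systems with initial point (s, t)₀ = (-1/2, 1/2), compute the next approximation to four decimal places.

(0.5102, 0.5000)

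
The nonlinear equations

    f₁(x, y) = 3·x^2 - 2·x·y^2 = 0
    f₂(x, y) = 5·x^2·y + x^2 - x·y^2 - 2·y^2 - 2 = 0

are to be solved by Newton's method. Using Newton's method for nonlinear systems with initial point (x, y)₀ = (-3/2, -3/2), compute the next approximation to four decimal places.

At (-3/2, -3/2): F = (13.5000, -17.7500).
Jacobian J = [[6·x - 2·y^2, -4·x·y], [10·x·y + 2·x - y^2, 5·x^2 - 2·x·y - 4·y]].
At the point, J = [[-13.5000, -9.0000], [17.2500, 12.7500]] (det J = -16.8750).
Solving J·Δ = −F gives Δ = (0.7333, 0.4000).
Then the next iterate is (x, y)₁ = (-0.7667, -1.1000).

(-0.7667, -1.1000)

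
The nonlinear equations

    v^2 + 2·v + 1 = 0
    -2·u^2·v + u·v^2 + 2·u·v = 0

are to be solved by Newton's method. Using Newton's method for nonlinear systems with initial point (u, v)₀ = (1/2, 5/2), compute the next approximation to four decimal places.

At (1/2, 5/2): F = (12.2500, 4.3750).
Jacobian J = [[0, 2·v + 2], [-4·u·v + v^2 + 2·v, -2·u^2 + 2·u·v + 2·u]].
At the point, J = [[0.0000, 7.0000], [6.2500, 3.0000]] (det J = -43.7500).
Solving J·Δ = −F gives Δ = (0.1400, -1.7500).
Then the next iterate is (u, v)₁ = (0.6400, 0.7500).

(0.6400, 0.7500)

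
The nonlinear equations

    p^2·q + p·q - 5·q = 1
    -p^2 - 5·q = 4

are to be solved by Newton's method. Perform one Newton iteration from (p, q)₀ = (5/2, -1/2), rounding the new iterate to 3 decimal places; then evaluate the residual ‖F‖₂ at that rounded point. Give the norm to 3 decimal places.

At (5/2, -1/2): F = (-2.875, -7.750).
Jacobian J = [[2·p·q + q, p^2 + p - 5], [-2·p, -5]].
At the point, J = [[-3.000, 3.750], [-5.000, -5.000]] (det J = 33.750).
Solving J·Δ = −F gives Δ = (-1.287, -0.263).
Then the next iterate is (p, q)₁ = (1.213, -0.763).
Re-evaluating at (1.213, -0.763): F = (0.76683, -1.65637), so ‖F‖₂ = 1.825.

1.825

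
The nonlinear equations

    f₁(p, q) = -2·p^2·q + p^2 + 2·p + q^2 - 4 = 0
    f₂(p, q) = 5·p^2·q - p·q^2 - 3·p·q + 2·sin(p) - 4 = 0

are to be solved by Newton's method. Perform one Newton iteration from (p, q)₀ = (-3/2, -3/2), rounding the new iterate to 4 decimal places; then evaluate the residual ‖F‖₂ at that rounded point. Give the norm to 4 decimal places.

At (-3/2, -3/2): F = (4.2500, -26.244990).
Jacobian J = [[-4·p·q + 2·p + 2, -2·p^2 + 2·q], [10·p·q - q^2 - 3·q + 2·cos(p), 5·p^2 - 2·p·q - 3·p]].
At the point, J = [[-10.0000, -7.5000], [24.891474, 11.2500]] (det J = 74.186058).
Solving J·Δ = −F gives Δ = (2.0088, -2.1117).
Then the next iterate is (p, q)₁ = (0.5088, -3.6117).
Re-evaluating at (0.5088, -3.6117): F = (12.190830, -8.824759), so ‖F‖₂ = 15.0497.

15.0497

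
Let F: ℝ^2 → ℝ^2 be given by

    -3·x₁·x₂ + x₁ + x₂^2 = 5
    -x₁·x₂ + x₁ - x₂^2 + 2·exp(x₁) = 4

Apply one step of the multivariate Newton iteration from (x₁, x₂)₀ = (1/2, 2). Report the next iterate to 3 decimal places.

At (1/2, 2): F = (-3.500, -5.20256).
Jacobian J = [[-3·x₂ + 1, -3·x₁ + 2·x₂], [-x₂ + 2·exp(x₁) + 1, -x₁ - 2·x₂]].
At the point, J = [[-5.000, 2.500], [2.29744, -4.500]] (det J = 16.75639).
Solving J·Δ = −F gives Δ = (-1.716, -2.032).
Then the next iterate is (x₁, x₂)₁ = (-1.216, -0.032).

(-1.216, -0.032)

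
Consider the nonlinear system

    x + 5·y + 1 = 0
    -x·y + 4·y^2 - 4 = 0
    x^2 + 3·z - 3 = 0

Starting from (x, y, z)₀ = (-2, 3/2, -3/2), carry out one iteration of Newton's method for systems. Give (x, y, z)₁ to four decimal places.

(-4.3721, 0.6744, -3.4961)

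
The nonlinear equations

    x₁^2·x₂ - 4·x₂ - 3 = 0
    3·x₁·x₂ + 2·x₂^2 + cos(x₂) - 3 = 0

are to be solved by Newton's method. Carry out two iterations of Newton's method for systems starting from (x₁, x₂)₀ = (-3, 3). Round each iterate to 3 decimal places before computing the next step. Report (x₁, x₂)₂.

At (-3, 3): F = (12.000, -12.98999).
Jacobian J = [[2·x₁·x₂, x₁^2 - 4], [3·x₂, 3·x₁ + 4·x₂ - sin(x₂)]].
At the point, J = [[-18.000, 5.000], [9.000, 2.85888]] (det J = -96.45984).
Solving J·Δ = −F gives Δ = (1.029, 1.304).
Then the next iterate is (x₁, x₂)₁ = (-1.971, 4.304).
Round to (-1.971, 4.304) and repeat: F = (-3.49564, 8.20215), J = [[-16.96637, -0.11516], [12.912, 12.22076]].
Δ = (-0.203, -0.457), so (x₁, x₂)₂ = (-2.174, 3.847).

(-2.174, 3.847)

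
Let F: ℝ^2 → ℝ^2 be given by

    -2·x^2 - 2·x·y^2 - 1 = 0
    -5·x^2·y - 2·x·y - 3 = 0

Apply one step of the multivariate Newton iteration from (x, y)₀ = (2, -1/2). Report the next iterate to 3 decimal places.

(0.725, -0.709)

At (2, -1/2): F = (-10.000, 9.000).
Jacobian J = [[-4·x - 2·y^2, -4·x·y], [-10·x·y - 2·y, -5·x^2 - 2·x]].
At the point, J = [[-8.500, 4.000], [11.000, -24.000]] (det J = 160.000).
Solving J·Δ = −F gives Δ = (-1.275, -0.209).
Then the next iterate is (x, y)₁ = (0.725, -0.709).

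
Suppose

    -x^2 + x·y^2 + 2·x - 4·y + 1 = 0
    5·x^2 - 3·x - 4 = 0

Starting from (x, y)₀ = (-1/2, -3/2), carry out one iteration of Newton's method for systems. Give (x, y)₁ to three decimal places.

At (-1/2, -3/2): F = (4.625, -1.250).
Jacobian J = [[-2·x + y^2 + 2, 2·x·y - 4], [10·x - 3, 0]].
At the point, J = [[5.250, -2.500], [-8.000, 0.000]] (det J = -20.000).
Solving J·Δ = −F gives Δ = (-0.156, 1.522).
Then the next iterate is (x, y)₁ = (-0.656, 0.022).

(-0.656, 0.022)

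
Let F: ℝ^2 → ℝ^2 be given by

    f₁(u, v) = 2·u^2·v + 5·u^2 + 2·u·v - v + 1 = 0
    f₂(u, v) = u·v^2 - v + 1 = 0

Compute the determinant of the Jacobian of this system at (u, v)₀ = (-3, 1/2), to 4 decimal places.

J = [[4·u·v + 10·u + 2·v, 2·u^2 + 2·u - 1], [v^2, 2·u·v - 1]].
At the point, J = [[-35.0000, 11.0000], [0.2500, -4.0000]].
det J = 137.2500.

137.2500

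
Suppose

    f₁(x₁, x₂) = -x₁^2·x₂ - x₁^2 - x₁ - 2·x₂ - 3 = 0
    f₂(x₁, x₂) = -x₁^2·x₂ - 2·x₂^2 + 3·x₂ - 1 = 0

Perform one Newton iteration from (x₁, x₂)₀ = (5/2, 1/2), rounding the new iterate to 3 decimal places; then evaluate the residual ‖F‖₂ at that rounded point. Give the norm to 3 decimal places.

At (5/2, 1/2): F = (-15.875, -3.125).
Jacobian J = [[-2·x₁·x₂ - 2·x₁ - 1, -x₁^2 - 2], [-2·x₁·x₂, -x₁^2 - 4·x₂ + 3]].
At the point, J = [[-8.500, -8.250], [-2.500, -5.250]] (det J = 24.000).
Solving J·Δ = −F gives Δ = (-2.398, 0.547).
Then the next iterate is (x₁, x₂)₁ = (0.102, 1.047).
Re-evaluating at (0.102, 1.047): F = (-5.21730, -0.06231), so ‖F‖₂ = 5.218.

5.218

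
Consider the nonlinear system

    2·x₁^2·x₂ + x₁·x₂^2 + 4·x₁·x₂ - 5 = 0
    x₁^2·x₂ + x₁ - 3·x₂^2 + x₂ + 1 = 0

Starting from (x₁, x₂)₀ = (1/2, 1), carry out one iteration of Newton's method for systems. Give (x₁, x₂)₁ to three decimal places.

(0.758, 1.056)

At (1/2, 1): F = (-2.000, -0.250).
Jacobian J = [[4·x₁·x₂ + x₂^2 + 4·x₂, 2·x₁^2 + 2·x₁·x₂ + 4·x₁], [2·x₁·x₂ + 1, x₁^2 - 6·x₂ + 1]].
At the point, J = [[7.000, 3.500], [2.000, -4.750]] (det J = -40.250).
Solving J·Δ = −F gives Δ = (0.258, 0.056).
Then the next iterate is (x₁, x₂)₁ = (0.758, 1.056).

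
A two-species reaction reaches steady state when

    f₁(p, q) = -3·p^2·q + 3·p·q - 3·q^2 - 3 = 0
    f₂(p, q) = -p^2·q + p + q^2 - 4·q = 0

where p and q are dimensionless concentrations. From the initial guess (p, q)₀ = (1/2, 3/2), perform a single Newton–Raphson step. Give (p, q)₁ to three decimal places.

At (1/2, 3/2): F = (-8.625, -3.625).
Jacobian J = [[-6·p·q + 3·q, -3·p^2 + 3·p - 6·q], [-2·p·q + 1, -p^2 + 2·q - 4]].
At the point, J = [[0.000, -8.250], [-0.500, -1.250]] (det J = -4.125).
Solving J·Δ = −F gives Δ = (-4.636, -1.045).
Then the next iterate is (p, q)₁ = (-4.136, 0.455).

(-4.136, 0.455)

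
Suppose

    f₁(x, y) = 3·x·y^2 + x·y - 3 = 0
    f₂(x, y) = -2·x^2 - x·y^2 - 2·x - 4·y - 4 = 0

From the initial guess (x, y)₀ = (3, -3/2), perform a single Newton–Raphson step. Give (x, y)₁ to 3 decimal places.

(1.278, -1.345)

At (3, -3/2): F = (12.750, -28.750).
Jacobian J = [[3·y^2 + y, 6·x·y + x], [-4·x - y^2 - 2, -2·x·y - 4]].
At the point, J = [[5.250, -24.000], [-16.250, 5.000]] (det J = -363.750).
Solving J·Δ = −F gives Δ = (-1.722, 0.155).
Then the next iterate is (x, y)₁ = (1.278, -1.345).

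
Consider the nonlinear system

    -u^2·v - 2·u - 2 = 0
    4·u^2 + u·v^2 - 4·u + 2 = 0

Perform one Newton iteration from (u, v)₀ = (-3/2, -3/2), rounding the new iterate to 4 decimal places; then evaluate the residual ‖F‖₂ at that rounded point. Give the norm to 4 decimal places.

3.8402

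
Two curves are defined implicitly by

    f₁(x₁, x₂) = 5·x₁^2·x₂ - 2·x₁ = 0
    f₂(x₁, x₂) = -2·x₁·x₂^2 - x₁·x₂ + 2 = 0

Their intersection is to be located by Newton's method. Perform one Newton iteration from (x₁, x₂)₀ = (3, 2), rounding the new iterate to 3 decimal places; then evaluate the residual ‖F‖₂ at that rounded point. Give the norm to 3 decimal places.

25.536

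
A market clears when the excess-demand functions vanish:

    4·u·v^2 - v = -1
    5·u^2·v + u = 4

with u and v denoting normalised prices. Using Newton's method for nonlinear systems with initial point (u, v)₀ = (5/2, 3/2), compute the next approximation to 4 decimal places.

At (5/2, 3/2): F = (22.0000, 45.3750).
Jacobian J = [[4·v^2, 8·u·v - 1], [10·u·v + 1, 5·u^2]].
At the point, J = [[9.0000, 29.0000], [38.5000, 31.2500]] (det J = -835.2500).
Solving J·Δ = −F gives Δ = (-0.7523, -0.5251).
Then the next iterate is (u, v)₁ = (1.7477, 0.9749).

(1.7477, 0.9749)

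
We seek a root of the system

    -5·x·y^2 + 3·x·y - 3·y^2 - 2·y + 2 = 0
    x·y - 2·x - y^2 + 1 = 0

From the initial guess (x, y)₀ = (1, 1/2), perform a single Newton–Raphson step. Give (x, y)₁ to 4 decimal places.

At (1, 1/2): F = (0.5000, -0.7500).
Jacobian J = [[-5·y^2 + 3·y, -10·x·y + 3·x - 6·y - 2], [y - 2, x - 2·y]].
At the point, J = [[0.2500, -7.0000], [-1.5000, 0.0000]] (det J = -10.5000).
Solving J·Δ = −F gives Δ = (-0.5000, 0.0536).
Then the next iterate is (x, y)₁ = (0.5000, 0.5536).

(0.5000, 0.5536)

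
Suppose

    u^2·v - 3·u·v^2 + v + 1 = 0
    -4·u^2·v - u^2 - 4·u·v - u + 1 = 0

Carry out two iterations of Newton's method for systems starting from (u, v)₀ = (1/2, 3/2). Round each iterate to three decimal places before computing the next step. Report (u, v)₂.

(0.266, -2.701)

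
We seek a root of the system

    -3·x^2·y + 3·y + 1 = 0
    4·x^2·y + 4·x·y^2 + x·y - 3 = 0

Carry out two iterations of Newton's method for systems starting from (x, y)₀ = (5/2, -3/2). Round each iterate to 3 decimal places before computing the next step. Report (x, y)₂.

(0.965, -1.470)

At (5/2, -3/2): F = (24.625, -21.750).
Jacobian J = [[-6·x·y, -3·x^2 + 3], [8·x·y + 4·y^2 + y, 4·x^2 + 8·x·y + x]].
At the point, J = [[22.500, -15.750], [-22.500, -2.500]] (det J = -410.625).
Solving J·Δ = −F gives Δ = (-0.984, 0.158).
Then the next iterate is (x, y)₁ = (1.516, -1.342).
Round to (1.516, -1.342) and repeat: F = (6.22678, -6.45046), J = [[12.20683, -3.89477], [-10.41392, -5.56675]].
Δ = (-0.551, -0.128), so (x, y)₂ = (0.965, -1.470).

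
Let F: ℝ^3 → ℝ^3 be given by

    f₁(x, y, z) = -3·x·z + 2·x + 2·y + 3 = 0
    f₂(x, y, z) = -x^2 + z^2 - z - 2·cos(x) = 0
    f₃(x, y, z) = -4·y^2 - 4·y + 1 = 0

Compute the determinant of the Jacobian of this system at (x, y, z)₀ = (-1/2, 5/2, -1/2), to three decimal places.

J = [[-3·z + 2, 2, -3·x], [-2·x + 2·sin(x), 0, 2·z - 1], [0, -8·y - 4, 0]].
At the point, J = [[3.500, 2.000, 1.500], [0.04115, 0.000, -2.000], [0.000, -24.000, 0.000]].
det J = -169.481.

-169.481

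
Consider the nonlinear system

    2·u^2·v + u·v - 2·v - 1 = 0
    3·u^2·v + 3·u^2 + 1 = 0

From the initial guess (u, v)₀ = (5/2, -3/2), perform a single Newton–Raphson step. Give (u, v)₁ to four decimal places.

(1.1997, -1.5735)

At (5/2, -3/2): F = (-20.5000, -8.3750).
Jacobian J = [[4·u·v + v, 2·u^2 + u - 2], [6·u·v + 6·u, 3·u^2]].
At the point, J = [[-16.5000, 13.0000], [-7.5000, 18.7500]] (det J = -211.8750).
Solving J·Δ = −F gives Δ = (-1.3003, -0.0735).
Then the next iterate is (u, v)₁ = (1.1997, -1.5735).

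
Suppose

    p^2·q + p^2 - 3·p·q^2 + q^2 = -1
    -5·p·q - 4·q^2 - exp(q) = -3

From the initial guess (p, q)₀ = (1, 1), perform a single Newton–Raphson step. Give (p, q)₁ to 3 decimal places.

At (1, 1): F = (1.000, -8.71828).
Jacobian J = [[2·p·q + 2·p - 3·q^2, p^2 - 6·p·q + 2·q], [-5·q, -5·p - 8·q - exp(q)]].
At the point, J = [[1.000, -3.000], [-5.000, -15.71828]] (det J = -30.71828).
Solving J·Δ = −F gives Δ = (-1.363, -0.121).
Then the next iterate is (p, q)₁ = (-0.363, 0.879).

(-0.363, 0.879)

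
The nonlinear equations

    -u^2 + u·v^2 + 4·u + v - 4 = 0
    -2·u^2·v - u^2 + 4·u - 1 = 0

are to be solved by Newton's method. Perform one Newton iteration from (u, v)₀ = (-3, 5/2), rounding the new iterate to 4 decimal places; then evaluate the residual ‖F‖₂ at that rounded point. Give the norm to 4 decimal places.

At (-3, 5/2): F = (-41.2500, -67.0000).
Jacobian J = [[-2·u + v^2 + 4, 2·u·v + 1], [-4·u·v - 2·u + 4, -2·u^2]].
At the point, J = [[16.2500, -14.0000], [40.0000, -18.0000]] (det J = 267.5000).
Solving J·Δ = −F gives Δ = (0.7308, -2.0981).
Then the next iterate is (u, v)₁ = (-2.2692, 0.4019).
Re-evaluating at (-2.2692, 0.4019): F = (-18.190698, -19.365051), so ‖F‖₂ = 26.5689.

26.5689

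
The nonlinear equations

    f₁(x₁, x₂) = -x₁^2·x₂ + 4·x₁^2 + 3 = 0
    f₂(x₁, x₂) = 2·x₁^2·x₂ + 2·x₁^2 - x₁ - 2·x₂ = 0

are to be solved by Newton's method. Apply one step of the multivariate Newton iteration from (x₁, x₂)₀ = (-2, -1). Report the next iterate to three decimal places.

(-0.758, -1.460)

At (-2, -1): F = (23.000, 4.000).
Jacobian J = [[-2·x₁·x₂ + 8·x₁, -x₁^2], [4·x₁·x₂ + 4·x₁ - 1, 2·x₁^2 - 2]].
At the point, J = [[-20.000, -4.000], [-1.000, 6.000]] (det J = -124.000).
Solving J·Δ = −F gives Δ = (1.242, -0.460).
Then the next iterate is (x₁, x₂)₁ = (-0.758, -1.460).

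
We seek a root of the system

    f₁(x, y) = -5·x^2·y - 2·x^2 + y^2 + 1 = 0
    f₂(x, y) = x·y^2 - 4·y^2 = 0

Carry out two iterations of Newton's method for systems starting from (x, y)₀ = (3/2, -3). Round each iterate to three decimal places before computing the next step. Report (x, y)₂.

(1.012, -0.616)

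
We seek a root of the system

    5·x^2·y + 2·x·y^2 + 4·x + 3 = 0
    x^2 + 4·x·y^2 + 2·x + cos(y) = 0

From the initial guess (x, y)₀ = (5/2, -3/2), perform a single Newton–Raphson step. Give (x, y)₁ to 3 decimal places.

(2.317, -0.435)

At (5/2, -3/2): F = (-22.625, 33.82074).
Jacobian J = [[10·x·y + 2·y^2 + 4, 5·x^2 + 4·x·y], [2·x + 4·y^2 + 2, 8·x·y - sin(y)]].
At the point, J = [[-29.000, 16.250], [16.000, -29.00251]] (det J = 581.07265).
Solving J·Δ = −F gives Δ = (-0.183, 1.065).
Then the next iterate is (x, y)₁ = (2.317, -0.435).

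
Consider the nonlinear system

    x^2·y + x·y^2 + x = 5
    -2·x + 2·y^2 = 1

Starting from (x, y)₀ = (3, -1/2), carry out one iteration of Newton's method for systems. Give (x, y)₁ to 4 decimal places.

(-0.2581, -0.4919)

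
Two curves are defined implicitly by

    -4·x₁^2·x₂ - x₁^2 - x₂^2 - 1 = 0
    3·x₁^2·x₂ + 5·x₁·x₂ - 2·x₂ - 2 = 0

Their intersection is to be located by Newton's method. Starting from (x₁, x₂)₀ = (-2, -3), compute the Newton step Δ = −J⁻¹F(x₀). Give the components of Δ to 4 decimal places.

(0.0952, 2.9810)

At (-2, -3): F = (34.0000, -2.0000).
Jacobian J = [[-8·x₁·x₂ - 2·x₁, -4·x₁^2 - 2·x₂], [6·x₁·x₂ + 5·x₂, 3·x₁^2 + 5·x₁ - 2]].
At the point, J = [[-44.0000, -10.0000], [21.0000, 0.0000]] (det J = 210.0000).
Solving J·Δ = −F gives Δ = (0.0952, 2.9810).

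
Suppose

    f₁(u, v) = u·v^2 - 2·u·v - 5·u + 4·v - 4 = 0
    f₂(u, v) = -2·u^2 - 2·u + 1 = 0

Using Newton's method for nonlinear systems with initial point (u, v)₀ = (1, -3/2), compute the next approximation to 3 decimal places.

At (1, -3/2): F = (-9.750, -3.000).
Jacobian J = [[v^2 - 2·v - 5, 2·u·v - 2·u + 4], [-4·u - 2, 0]].
At the point, J = [[0.250, -1.000], [-6.000, 0.000]] (det J = -6.000).
Solving J·Δ = −F gives Δ = (-0.500, -9.875).
Then the next iterate is (u, v)₁ = (0.500, -11.375).

(0.500, -11.375)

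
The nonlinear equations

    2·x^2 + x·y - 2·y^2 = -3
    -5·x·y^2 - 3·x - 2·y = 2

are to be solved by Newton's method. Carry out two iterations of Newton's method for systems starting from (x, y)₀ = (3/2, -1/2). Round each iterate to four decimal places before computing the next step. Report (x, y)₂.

(1.5586, -4.0941)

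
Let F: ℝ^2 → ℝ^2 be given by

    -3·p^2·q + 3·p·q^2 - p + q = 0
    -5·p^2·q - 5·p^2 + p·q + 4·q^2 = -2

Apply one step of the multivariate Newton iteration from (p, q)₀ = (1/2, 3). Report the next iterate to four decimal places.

(0.4990, 1.5154)

At (1/2, 3): F = (13.7500, 34.5000).
Jacobian J = [[-6·p·q + 3·q^2 - 1, -3·p^2 + 6·p·q + 1], [-10·p·q - 10·p + q, -5·p^2 + p + 8·q]].
At the point, J = [[17.0000, 9.2500], [-17.0000, 23.2500]] (det J = 552.5000).
Solving J·Δ = −F gives Δ = (-0.0010, -1.4846).
Then the next iterate is (p, q)₁ = (0.4990, 1.5154).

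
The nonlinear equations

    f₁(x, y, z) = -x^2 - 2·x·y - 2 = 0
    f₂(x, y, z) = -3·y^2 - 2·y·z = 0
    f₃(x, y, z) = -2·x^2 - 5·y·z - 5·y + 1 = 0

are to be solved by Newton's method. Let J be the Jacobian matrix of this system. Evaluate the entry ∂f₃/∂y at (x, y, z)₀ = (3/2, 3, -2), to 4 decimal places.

5.0000

∂f₃/∂y = -5·z - 5.
At (3/2, 3, -2) this is 5.0000.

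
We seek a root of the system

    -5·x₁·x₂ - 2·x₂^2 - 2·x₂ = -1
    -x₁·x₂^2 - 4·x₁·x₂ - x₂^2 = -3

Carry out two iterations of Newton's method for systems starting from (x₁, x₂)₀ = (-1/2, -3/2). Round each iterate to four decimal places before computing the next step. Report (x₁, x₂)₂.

(1.6663, -4.3527)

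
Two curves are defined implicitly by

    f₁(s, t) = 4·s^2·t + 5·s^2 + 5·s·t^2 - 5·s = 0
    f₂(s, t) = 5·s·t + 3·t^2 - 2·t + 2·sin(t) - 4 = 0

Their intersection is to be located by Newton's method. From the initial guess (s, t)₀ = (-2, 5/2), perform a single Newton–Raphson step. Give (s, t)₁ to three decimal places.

At (-2, 5/2): F = (7.500, -14.05306).
Jacobian J = [[8·s·t + 10·s + 5·t^2 - 5, 4·s^2 + 10·s·t], [5·t, 5·s + 6·t + 2·cos(t) - 2]].
At the point, J = [[-33.750, -34.000], [12.500, 1.39771]] (det J = 377.82719).
Solving J·Δ = −F gives Δ = (1.237, -1.007).
Then the next iterate is (s, t)₁ = (-0.763, 1.493).

(-0.763, 1.493)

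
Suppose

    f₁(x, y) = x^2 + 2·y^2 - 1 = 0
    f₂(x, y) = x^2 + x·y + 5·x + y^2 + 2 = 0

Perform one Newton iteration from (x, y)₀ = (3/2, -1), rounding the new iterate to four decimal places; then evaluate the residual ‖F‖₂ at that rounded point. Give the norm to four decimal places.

At (3/2, -1): F = (3.2500, 11.2500).
Jacobian J = [[2·x, 4·y], [2·x + y + 5, x + 2·y]].
At the point, J = [[3.0000, -4.0000], [7.0000, -0.5000]] (det J = 26.5000).
Solving J·Δ = −F gives Δ = (-1.6368, -0.4151).
Then the next iterate is (x, y)₁ = (-0.1368, -1.4151).
Re-evaluating at (-0.1368, -1.4151): F = (3.023730, 3.530808), so ‖F‖₂ = 4.6486.

4.6486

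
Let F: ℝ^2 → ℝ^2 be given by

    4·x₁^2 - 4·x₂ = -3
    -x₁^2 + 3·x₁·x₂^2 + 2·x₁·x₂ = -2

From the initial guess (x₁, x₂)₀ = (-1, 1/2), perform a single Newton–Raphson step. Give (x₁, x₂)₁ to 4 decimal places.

At (-1, 1/2): F = (5.0000, -0.7500).
Jacobian J = [[8·x₁, -4], [-2·x₁ + 3·x₂^2 + 2·x₂, 6·x₁·x₂ + 2·x₁]].
At the point, J = [[-8.0000, -4.0000], [3.7500, -5.0000]] (det J = 55.0000).
Solving J·Δ = −F gives Δ = (0.5091, 0.2318).
Then the next iterate is (x₁, x₂)₁ = (-0.4909, 0.7318).

(-0.4909, 0.7318)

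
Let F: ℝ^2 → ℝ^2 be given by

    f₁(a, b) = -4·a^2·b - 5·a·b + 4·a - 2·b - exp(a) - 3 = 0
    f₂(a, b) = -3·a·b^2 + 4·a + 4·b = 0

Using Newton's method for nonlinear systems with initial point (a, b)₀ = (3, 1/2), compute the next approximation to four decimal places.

(0.5070, 1.2295)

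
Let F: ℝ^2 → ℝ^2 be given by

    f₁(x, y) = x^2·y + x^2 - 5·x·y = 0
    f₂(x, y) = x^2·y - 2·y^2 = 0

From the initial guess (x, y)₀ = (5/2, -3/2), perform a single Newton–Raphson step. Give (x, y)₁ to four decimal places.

(-4.7826, -4.8261)

At (5/2, -3/2): F = (15.6250, -13.8750).
Jacobian J = [[2·x·y + 2·x - 5·y, x^2 - 5·x], [2·x·y, x^2 - 4·y]].
At the point, J = [[5.0000, -6.2500], [-7.5000, 12.2500]] (det J = 14.3750).
Solving J·Δ = −F gives Δ = (-7.2826, -3.3261).
Then the next iterate is (x, y)₁ = (-4.7826, -4.8261).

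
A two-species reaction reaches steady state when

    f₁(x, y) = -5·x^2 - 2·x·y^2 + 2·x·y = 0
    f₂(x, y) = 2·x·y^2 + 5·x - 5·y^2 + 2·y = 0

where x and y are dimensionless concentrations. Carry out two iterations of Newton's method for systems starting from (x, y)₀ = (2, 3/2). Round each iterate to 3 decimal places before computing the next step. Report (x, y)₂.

At (2, 3/2): F = (-23.000, 10.750).
Jacobian J = [[-10·x - 2·y^2 + 2·y, -4·x·y + 2·x], [2·y^2 + 5, 4·x·y - 10·y + 2]].
At the point, J = [[-21.500, -8.000], [9.500, -1.000]] (det J = 97.500).
Solving J·Δ = −F gives Δ = (-1.118, 0.129).
Then the next iterate is (x, y)₁ = (0.882, 1.629).
Round to (0.882, 1.629) and repeat: F = (-5.69709, -0.91918), J = [[-10.86928, -3.98311], [10.30728, -8.54289]].
Δ = (-0.336, -0.513), so (x, y)₂ = (0.546, 1.116).

(0.546, 1.116)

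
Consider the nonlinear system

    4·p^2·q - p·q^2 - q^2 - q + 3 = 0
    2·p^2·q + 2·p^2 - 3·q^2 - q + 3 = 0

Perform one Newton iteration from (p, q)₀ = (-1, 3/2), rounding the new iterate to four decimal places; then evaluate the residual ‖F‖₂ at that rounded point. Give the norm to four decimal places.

3.0663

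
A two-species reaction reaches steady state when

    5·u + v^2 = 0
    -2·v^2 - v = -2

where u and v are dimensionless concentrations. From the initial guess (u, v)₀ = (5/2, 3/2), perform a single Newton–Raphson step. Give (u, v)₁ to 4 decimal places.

(-0.1071, 0.9286)

At (5/2, 3/2): F = (14.7500, -4.0000).
Jacobian J = [[5, 2·v], [0, -4·v - 1]].
At the point, J = [[5.0000, 3.0000], [0.0000, -7.0000]] (det J = -35.0000).
Solving J·Δ = −F gives Δ = (-2.6071, -0.5714).
Then the next iterate is (u, v)₁ = (-0.1071, 0.9286).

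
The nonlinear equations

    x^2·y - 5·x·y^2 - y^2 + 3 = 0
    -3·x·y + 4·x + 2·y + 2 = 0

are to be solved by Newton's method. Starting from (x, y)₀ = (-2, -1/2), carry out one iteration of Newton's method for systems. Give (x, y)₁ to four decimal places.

(-1.2836, 0.2575)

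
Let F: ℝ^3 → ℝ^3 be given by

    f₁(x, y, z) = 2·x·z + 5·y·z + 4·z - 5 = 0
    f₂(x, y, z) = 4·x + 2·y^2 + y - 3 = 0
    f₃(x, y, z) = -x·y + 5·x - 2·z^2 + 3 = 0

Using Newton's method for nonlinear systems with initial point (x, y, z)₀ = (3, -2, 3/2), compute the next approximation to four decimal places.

(1.4804, -0.7255, 2.3399)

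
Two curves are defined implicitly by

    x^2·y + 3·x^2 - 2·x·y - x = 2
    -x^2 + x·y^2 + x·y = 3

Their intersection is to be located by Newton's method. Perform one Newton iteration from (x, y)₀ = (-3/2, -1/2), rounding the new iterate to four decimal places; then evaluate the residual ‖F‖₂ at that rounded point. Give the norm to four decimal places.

At (-3/2, -1/2): F = (3.6250, -4.8750).
Jacobian J = [[2·x·y + 6·x - 2·y - 1, x^2 - 2·x], [-2·x + y^2 + y, 2·x·y + x]].
At the point, J = [[-7.5000, 5.2500], [2.7500, 0.0000]] (det J = -14.4375).
Solving J·Δ = −F gives Δ = (1.7727, 1.8420).
Then the next iterate is (x, y)₁ = (0.2727, 1.3420).
Re-evaluating at (0.2727, 1.3420): F = (-2.681733, -2.217279), so ‖F‖₂ = 3.4797.

3.4797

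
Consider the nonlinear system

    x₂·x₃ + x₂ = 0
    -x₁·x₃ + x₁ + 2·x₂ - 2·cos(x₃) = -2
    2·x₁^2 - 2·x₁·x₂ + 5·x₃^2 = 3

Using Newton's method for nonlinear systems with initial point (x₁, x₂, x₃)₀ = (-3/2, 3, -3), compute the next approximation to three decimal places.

At (-3/2, 3, -3): F = (-6.000, 3.97998, 55.500).
Jacobian J = [[0, x₃ + 1, x₂], [-x₃ + 1, 2, -x₁ + 2·sin(x₃)], [4·x₁ - 2·x₂, -2·x₁, 10·x₃]].
At the point, J = [[0.000, -2.000, 3.000], [4.000, 2.000, 1.21776], [-12.000, 3.000, -30.000]] (det J = -102.77376).
Solving J·Δ = −F gives Δ = (-2.814, 1.722, 3.148).
Then the next iterate is (x₁, x₂, x₃)₁ = (-4.314, 4.722, 0.148).

(-4.314, 4.722, 0.148)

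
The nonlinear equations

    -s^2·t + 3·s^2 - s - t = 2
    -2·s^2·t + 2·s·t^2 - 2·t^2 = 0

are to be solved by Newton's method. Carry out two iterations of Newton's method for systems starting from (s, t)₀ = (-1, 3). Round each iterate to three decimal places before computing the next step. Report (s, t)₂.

(-0.855, 0.660)

At (-1, 3): F = (-4.000, -42.000).
Jacobian J = [[-2·s·t + 6·s - 1, -s^2 - 1], [-4·s·t + 2·t^2, -2·s^2 + 4·s·t - 4·t]].
At the point, J = [[-1.000, -2.000], [30.000, -26.000]] (det J = 86.000).
Solving J·Δ = −F gives Δ = (-0.233, -1.884).
Then the next iterate is (s, t)₁ = (-1.233, 1.116).
Round to (-1.233, 1.116) and repeat: F = (0.98122, -8.95549), J = [[-5.64594, -2.52029], [7.99502, -13.00869]].
Δ = (0.378, -0.456), so (s, t)₂ = (-0.855, 0.660).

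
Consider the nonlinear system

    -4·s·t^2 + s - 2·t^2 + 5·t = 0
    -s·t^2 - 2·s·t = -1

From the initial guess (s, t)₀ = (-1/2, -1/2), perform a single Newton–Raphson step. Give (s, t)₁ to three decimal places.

At (-1/2, -1/2): F = (-3.000, 0.625).
Jacobian J = [[-4·t^2 + 1, -8·s·t - 4·t + 5], [-t^2 - 2·t, -2·s·t - 2·s]].
At the point, J = [[0.000, 5.000], [0.750, 0.500]] (det J = -3.750).
Solving J·Δ = −F gives Δ = (-1.233, 0.600).
Then the next iterate is (s, t)₁ = (-1.733, 0.100).

(-1.733, 0.100)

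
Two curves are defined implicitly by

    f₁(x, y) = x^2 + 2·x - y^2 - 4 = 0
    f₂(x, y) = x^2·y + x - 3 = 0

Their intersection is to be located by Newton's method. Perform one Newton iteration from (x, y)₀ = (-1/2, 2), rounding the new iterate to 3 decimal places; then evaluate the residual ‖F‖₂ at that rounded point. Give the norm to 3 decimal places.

28.424

At (-1/2, 2): F = (-8.750, -3.000).
Jacobian J = [[2·x + 2, -2·y], [2·x·y + 1, x^2]].
At the point, J = [[1.000, -4.000], [-1.000, 0.250]] (det J = -3.750).
Solving J·Δ = −F gives Δ = (-3.783, -3.133).
Then the next iterate is (x, y)₁ = (-4.283, -1.133).
Re-evaluating at (-4.283, -1.133): F = (4.49440, -28.06685), so ‖F‖₂ = 28.424.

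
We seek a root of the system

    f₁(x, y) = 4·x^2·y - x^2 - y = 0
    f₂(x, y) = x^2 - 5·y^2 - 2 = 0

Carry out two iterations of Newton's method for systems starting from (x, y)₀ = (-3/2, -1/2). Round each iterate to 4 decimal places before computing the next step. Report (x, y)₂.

(-1.2615, 0.3789)

At (-3/2, -1/2): F = (-6.2500, -1.0000).
Jacobian J = [[8·x·y - 2·x, 4·x^2 - 1], [2·x, -10·y]].
At the point, J = [[9.0000, 8.0000], [-3.0000, 5.0000]] (det J = 69.0000).
Solving J·Δ = −F gives Δ = (0.3370, 0.4022).
Then the next iterate is (x, y)₁ = (-1.1630, -0.0978).
Round to (-1.1630, -0.0978) and repeat: F = (-1.783894, -0.695255), J = [[3.235931, 4.410276], [-2.3260, 0.9780]].
Δ = (-0.0985, 0.4767), so (x, y)₂ = (-1.2615, 0.3789).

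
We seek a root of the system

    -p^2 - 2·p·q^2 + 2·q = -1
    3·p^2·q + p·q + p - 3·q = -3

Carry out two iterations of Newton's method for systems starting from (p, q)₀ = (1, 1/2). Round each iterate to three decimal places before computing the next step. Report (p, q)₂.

(1.158, -2.324)

At (1, 1/2): F = (0.500, 4.500).
Jacobian J = [[-2·p - 2·q^2, -4·p·q + 2], [6·p·q + q + 1, 3·p^2 + p - 3]].
At the point, J = [[-2.500, 0.000], [4.500, 1.000]] (det J = -2.500).
Solving J·Δ = −F gives Δ = (0.200, -5.400).
Then the next iterate is (p, q)₁ = (1.200, -4.900).
Round to (1.200, -4.900) and repeat: F = (-67.864, -8.148), J = [[-50.420, 25.520], [-39.180, 2.520]].
Δ = (-0.042, 2.576), so (p, q)₂ = (1.158, -2.324).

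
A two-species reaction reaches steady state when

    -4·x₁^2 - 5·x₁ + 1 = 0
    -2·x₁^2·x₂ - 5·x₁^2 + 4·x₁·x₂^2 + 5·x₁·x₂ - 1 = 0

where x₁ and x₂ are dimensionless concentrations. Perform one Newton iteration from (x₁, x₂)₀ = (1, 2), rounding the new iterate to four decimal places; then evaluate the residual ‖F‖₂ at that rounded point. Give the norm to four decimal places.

3.9565

At (1, 2): F = (-8.0000, 16.0000).
Jacobian J = [[-8·x₁ - 5, 0], [-4·x₁·x₂ - 10·x₁ + 4·x₂^2 + 5·x₂, -2·x₁^2 + 8·x₁·x₂ + 5·x₁]].
At the point, J = [[-13.0000, 0.0000], [8.0000, 19.0000]] (det J = -247.0000).
Solving J·Δ = −F gives Δ = (-0.6154, -0.5830).
Then the next iterate is (x₁, x₂)₁ = (0.3846, 1.4170).
Re-evaluating at (0.3846, 1.4170): F = (-1.514669, 3.655044), so ‖F‖₂ = 3.9565.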